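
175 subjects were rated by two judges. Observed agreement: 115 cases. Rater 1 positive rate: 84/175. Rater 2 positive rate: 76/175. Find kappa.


P_o = 115/175 = 0.657143
P_e = (84*76 + 91*99) / 30625 = 0.502629
kappa = (P_o - P_e) / (1 - P_e)
kappa = (0.657143 - 0.502629) / (1 - 0.502629)
kappa = 0.3107

0.3107


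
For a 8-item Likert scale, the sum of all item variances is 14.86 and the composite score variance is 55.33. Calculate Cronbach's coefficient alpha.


alpha = (k/(k-1)) * (1 - sum(si^2)/s_total^2)
= (8/7) * (1 - 14.86/55.33)
alpha = 0.8359

0.8359


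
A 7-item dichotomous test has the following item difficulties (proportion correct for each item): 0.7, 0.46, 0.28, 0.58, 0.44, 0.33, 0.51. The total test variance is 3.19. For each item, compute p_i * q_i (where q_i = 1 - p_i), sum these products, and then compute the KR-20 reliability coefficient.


For each item, compute p_i * q_i:
  Item 1: 0.7 * 0.3 = 0.21
  Item 2: 0.46 * 0.54 = 0.2484
  Item 3: 0.28 * 0.72 = 0.2016
  Item 4: 0.58 * 0.42 = 0.2436
  Item 5: 0.44 * 0.56 = 0.2464
  Item 6: 0.33 * 0.67 = 0.2211
  Item 7: 0.51 * 0.49 = 0.2499
Sum(p_i * q_i) = 0.21 + 0.2484 + 0.2016 + 0.2436 + 0.2464 + 0.2211 + 0.2499 = 1.621
KR-20 = (k/(k-1)) * (1 - Sum(p_i*q_i) / Var_total)
= (7/6) * (1 - 1.621/3.19)
= 1.1667 * 0.4918
KR-20 = 0.5738

0.5738


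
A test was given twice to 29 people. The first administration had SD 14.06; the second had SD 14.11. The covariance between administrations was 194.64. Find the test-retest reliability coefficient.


r = cov(X,Y) / (SD_X * SD_Y)
r = 194.64 / (14.06 * 14.11)
r = 194.64 / 198.3866
r = 0.9811

0.9811


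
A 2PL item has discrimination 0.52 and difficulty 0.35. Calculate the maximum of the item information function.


For 2PL, max info at theta = b = 0.35
I_max = a^2 / 4 = 0.52^2 / 4
= 0.2704 / 4
I_max = 0.0676

0.0676


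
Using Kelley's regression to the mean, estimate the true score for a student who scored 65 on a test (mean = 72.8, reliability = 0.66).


T_est = rxx * X + (1 - rxx) * mean
T_est = 0.66 * 65 + 0.34 * 72.8
T_est = 42.9 + 24.752
T_est = 67.652

67.652


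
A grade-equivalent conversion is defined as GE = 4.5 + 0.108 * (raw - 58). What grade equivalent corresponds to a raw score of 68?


raw - median = 68 - 58 = 10
slope * diff = 0.108 * 10 = 1.08
GE = 4.5 + 1.08
GE = 5.58

5.58


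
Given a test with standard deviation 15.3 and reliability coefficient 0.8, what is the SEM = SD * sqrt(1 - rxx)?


SEM = SD * sqrt(1 - rxx)
SEM = 15.3 * sqrt(1 - 0.8)
SEM = 15.3 * sqrt(0.2) = 15.3 * 0.447214
SEM = 6.8424

6.8424


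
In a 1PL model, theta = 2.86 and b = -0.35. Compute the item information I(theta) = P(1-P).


P = 1/(1+exp(-(2.86--0.35))) = 0.9612
I = P*(1-P) = 0.9612 * 0.0388
I = 0.0373

0.0373


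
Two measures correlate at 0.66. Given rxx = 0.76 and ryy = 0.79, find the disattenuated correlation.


r_corrected = rxy / sqrt(rxx * ryy)
= 0.66 / sqrt(0.76 * 0.79)
= 0.66 / sqrt(0.6004)
= 0.66 / 0.774855
r_corrected = 0.8518

0.8518


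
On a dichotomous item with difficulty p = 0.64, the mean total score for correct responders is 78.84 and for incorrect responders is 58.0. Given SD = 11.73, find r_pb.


q = 1 - p = 0.36
rpb = ((M1 - M0) / SD) * sqrt(p * q)
rpb = ((78.84 - 58.0) / 11.73) * sqrt(0.64 * 0.36)
rpb = 0.8528

0.8528


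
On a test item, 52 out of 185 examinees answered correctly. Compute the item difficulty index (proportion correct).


Item difficulty p = number correct / total examinees
p = 52 / 185
p = 0.2811

0.2811


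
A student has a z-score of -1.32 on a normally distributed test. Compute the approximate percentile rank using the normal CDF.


CDF(z) = 0.5 * (1 + erf(z/sqrt(2)))
erf(-0.9334) = -0.8132
CDF = 0.0934
Percentile rank = 0.0934 * 100 = 9.34

9.34


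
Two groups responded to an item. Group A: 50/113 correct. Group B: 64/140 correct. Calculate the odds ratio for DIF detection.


Odds_A = 50/63 = 0.7937
Odds_B = 64/76 = 0.8421
OR = Odds_A / Odds_B = 0.7937 / 0.8421
Exactly, OR = (50 * 76) / (63 * 64) = 3800 / 4032
OR = 0.9425

0.9425


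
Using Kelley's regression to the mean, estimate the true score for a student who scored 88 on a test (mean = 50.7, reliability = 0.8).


T_est = rxx * X + (1 - rxx) * mean
T_est = 0.8 * 88 + 0.2 * 50.7
T_est = 70.4 + 10.14
T_est = 80.54

80.54


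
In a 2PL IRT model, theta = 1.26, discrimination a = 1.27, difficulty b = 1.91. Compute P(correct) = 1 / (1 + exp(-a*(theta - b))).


a*(theta - b) = 1.27 * (1.26 - 1.91) = -0.8255
exp(--0.8255) = 2.283
P = 1 / (1 + 2.283)
P = 0.3046

0.3046


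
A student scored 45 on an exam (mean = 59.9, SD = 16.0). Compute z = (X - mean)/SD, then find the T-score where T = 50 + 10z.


z = (X - mean) / SD = (45 - 59.9) / 16.0
z = -14.9 / 16.0
z = -0.9313
T-score = T = 50 + 10z
Carry z at full precision (z = -14.9 / 16.0) into the conversion:
T-score = 50 + 10 * (-14.9 / 16.0) = 50 + -149 / 16.0
T-score = 50 + -9.3125
T-score = 40.6875

40.6875


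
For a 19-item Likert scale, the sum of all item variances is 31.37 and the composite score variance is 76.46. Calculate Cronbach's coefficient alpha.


alpha = (k/(k-1)) * (1 - sum(si^2)/s_total^2)
= (19/18) * (1 - 31.37/76.46)
alpha = 0.6225

0.6225


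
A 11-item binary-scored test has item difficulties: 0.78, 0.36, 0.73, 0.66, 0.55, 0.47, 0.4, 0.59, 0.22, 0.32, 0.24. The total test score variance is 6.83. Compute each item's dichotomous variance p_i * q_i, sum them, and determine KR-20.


For each item, compute p_i * q_i:
  Item 1: 0.78 * 0.22 = 0.1716
  Item 2: 0.36 * 0.64 = 0.2304
  Item 3: 0.73 * 0.27 = 0.1971
  Item 4: 0.66 * 0.34 = 0.2244
  Item 5: 0.55 * 0.45 = 0.2475
  Item 6: 0.47 * 0.53 = 0.2491
  Item 7: 0.4 * 0.6 = 0.24
  Item 8: 0.59 * 0.41 = 0.2419
  Item 9: 0.22 * 0.78 = 0.1716
  Item 10: 0.32 * 0.68 = 0.2176
  Item 11: 0.24 * 0.76 = 0.1824
Sum(p_i * q_i) = 0.1716 + 0.2304 + 0.1971 + 0.2244 + 0.2475 + 0.2491 + 0.24 + 0.2419 + 0.1716 + 0.2176 + 0.1824 = 2.3736
KR-20 = (k/(k-1)) * (1 - Sum(p_i*q_i) / Var_total)
= (11/10) * (1 - 2.3736/6.83)
= 1.1 * 0.6525
KR-20 = 0.7177

0.7177


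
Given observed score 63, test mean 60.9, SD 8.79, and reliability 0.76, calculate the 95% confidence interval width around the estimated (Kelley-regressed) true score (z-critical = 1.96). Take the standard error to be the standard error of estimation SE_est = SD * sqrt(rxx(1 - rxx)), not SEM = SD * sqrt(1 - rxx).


True score estimate = 0.76*63 + 0.24*60.9 = 62.496
SE_est = SD * sqrt(rxx * (1 - rxx)) = 8.79 * sqrt(0.76 * 0.24) = 8.79 * sqrt(0.1824) = 3.754061
CI = T_est +/- z * SE_est, so width = 2 * z * SE_est = 2 * 1.96 * 3.754061
Width = 14.7159

14.7159


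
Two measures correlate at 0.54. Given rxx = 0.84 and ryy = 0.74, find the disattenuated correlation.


r_corrected = rxy / sqrt(rxx * ryy)
= 0.54 / sqrt(0.84 * 0.74)
= 0.54 / sqrt(0.6216)
= 0.54 / 0.788416
r_corrected = 0.6849

0.6849


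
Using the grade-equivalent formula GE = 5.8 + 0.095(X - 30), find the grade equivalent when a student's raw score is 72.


raw - median = 72 - 30 = 42
slope * diff = 0.095 * 42 = 3.99
GE = 5.8 + 3.99
GE = 9.79

9.79


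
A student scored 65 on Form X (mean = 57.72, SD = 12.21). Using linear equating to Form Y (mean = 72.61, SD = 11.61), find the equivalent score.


slope = SD_Y / SD_X = 11.61 / 12.21 ~ 0.9509
intercept = mean_Y - slope * mean_X = 72.61 - (11.61 / 12.21) * 57.72 ~ 17.7264
Y = slope * X + intercept. To avoid rounding drift from the rounded slope/intercept, evaluate the equivalent form Y = mean_Y + SD_Y * (X - mean_X) / SD_X at full precision:
Y = 72.61 + 11.61 * (65 - 57.72) / 12.21
Y = 72.61 + 11.61 * 7.28 / 12.21
Y = 72.61 + 84.5208 / 12.21
Y = 72.61 + 6.9223
Y = 79.5323

79.5323


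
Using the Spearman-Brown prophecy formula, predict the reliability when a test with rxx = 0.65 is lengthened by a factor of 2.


r_new = (n * rxx) / (1 + (n-1) * rxx)
r_new = (2 * 0.65) / (1 + 1 * 0.65)
r_new = 1.3 / 1.65
r_new = 0.7879

0.7879


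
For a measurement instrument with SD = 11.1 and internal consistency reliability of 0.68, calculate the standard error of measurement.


SEM = SD * sqrt(1 - rxx)
SEM = 11.1 * sqrt(1 - 0.68)
SEM = 11.1 * sqrt(0.32) = 11.1 * 0.565685
SEM = 6.2791

6.2791


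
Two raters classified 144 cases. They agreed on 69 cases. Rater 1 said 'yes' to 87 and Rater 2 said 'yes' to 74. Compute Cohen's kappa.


P_o = 69/144 = 0.479167
P_e = (87*74 + 57*70) / 20736 = 0.502894
kappa = (P_o - P_e) / (1 - P_e)
kappa = (0.479167 - 0.502894) / (1 - 0.502894)
kappa = -0.0477

-0.0477


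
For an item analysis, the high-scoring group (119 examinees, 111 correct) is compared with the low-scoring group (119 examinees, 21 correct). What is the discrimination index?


p_upper = 111/119 = 0.9328
p_lower = 21/119 = 0.1765
D = 0.9328 - 0.1765 = 0.7563

0.7563


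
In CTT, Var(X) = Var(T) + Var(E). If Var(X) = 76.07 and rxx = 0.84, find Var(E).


var_true = rxx * var_obs = 0.84 * 76.07 = 63.8988
var_error = var_obs - var_true
var_error = 76.07 - 63.8988
var_error = 12.1712

12.1712


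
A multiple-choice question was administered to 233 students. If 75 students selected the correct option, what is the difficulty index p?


Item difficulty p = number correct / total examinees
p = 75 / 233
p = 0.3219

0.3219


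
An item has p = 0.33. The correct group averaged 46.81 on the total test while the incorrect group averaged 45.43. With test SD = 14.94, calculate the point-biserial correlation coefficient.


q = 1 - p = 0.67
rpb = ((M1 - M0) / SD) * sqrt(p * q)
rpb = ((46.81 - 45.43) / 14.94) * sqrt(0.33 * 0.67)
rpb = 0.0434

0.0434


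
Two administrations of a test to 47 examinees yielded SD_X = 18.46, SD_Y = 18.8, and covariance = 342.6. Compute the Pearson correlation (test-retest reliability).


r = cov(X,Y) / (SD_X * SD_Y)
r = 342.6 / (18.46 * 18.8)
r = 342.6 / 347.048
r = 0.9872

0.9872


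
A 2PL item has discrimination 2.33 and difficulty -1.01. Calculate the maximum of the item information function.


For 2PL, max info at theta = b = -1.01
I_max = a^2 / 4 = 2.33^2 / 4
= 5.4289 / 4
I_max = 1.3572

1.3572


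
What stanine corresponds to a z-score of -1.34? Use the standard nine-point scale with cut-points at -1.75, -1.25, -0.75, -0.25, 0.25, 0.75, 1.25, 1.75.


Stanine boundaries: [-1.75, -1.25, -0.75, -0.25, 0.25, 0.75, 1.25, 1.75]
z = -1.34
Check each boundary:
  z >= -1.75 -> could be stanine 2
  z < -1.25
  z < -0.75
  z < -0.25
  z < 0.25
  z < 0.75
  z < 1.25
  z < 1.75
Highest qualifying boundary gives stanine = 2

2


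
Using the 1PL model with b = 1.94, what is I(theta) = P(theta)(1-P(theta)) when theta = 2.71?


P = 1/(1+exp(-(2.71-1.94))) = 0.6835
I = P*(1-P) = 0.6835 * 0.3165
I = 0.2163

0.2163


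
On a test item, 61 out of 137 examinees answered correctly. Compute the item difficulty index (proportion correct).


Item difficulty p = number correct / total examinees
p = 61 / 137
p = 0.4453

0.4453


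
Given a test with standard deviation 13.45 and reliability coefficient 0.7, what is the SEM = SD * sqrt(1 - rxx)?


SEM = SD * sqrt(1 - rxx)
SEM = 13.45 * sqrt(1 - 0.7)
SEM = 13.45 * sqrt(0.3) = 13.45 * 0.547723
SEM = 7.3669

7.3669


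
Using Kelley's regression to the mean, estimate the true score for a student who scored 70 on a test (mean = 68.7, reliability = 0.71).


T_est = rxx * X + (1 - rxx) * mean
T_est = 0.71 * 70 + 0.29 * 68.7
T_est = 49.7 + 19.923
T_est = 69.623

69.623


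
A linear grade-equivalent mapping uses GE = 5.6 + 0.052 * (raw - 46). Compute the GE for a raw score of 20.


raw - median = 20 - 46 = -26
slope * diff = 0.052 * -26 = -1.352
GE = 5.6 + -1.352
GE = 4.248

4.248


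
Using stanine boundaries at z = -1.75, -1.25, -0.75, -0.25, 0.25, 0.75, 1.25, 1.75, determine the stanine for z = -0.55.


Stanine boundaries: [-1.75, -1.25, -0.75, -0.25, 0.25, 0.75, 1.25, 1.75]
z = -0.55
Check each boundary:
  z >= -1.75 -> could be stanine 2
  z >= -1.25 -> could be stanine 3
  z >= -0.75 -> could be stanine 4
  z < -0.25
  z < 0.25
  z < 0.75
  z < 1.25
  z < 1.75
Highest qualifying boundary gives stanine = 4

4


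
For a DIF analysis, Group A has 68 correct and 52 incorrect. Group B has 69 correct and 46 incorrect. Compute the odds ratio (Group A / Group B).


Odds_A = 68/52 = 1.3077
Odds_B = 69/46 = 1.5
OR = Odds_A / Odds_B = 1.3077 / 1.5
Exactly, OR = (68 * 46) / (52 * 69) = 3128 / 3588
OR = 0.8718

0.8718


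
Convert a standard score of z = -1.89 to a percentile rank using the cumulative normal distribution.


CDF(z) = 0.5 * (1 + erf(z/sqrt(2)))
erf(-1.3364) = -0.9412
CDF = 0.0294
Percentile rank = 0.0294 * 100 = 2.94

2.94


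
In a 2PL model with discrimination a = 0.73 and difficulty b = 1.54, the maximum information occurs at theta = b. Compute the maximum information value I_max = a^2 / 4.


For 2PL, max info at theta = b = 1.54
I_max = a^2 / 4 = 0.73^2 / 4
= 0.5329 / 4
I_max = 0.1332

0.1332


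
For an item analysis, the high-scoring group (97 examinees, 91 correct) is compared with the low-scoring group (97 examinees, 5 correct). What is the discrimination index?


p_upper = 91/97 = 0.9381
p_lower = 5/97 = 0.0515
D = 0.9381 - 0.0515 = 0.8866

0.8866


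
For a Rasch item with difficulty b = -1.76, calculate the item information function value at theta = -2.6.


P = 1/(1+exp(-(-2.6--1.76))) = 0.3015
I = P*(1-P) = 0.3015 * 0.6985
I = 0.2106

0.2106


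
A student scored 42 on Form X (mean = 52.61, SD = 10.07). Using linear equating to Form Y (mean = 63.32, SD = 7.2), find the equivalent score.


slope = SD_Y / SD_X = 7.2 / 10.07 ~ 0.715
intercept = mean_Y - slope * mean_X = 63.32 - (7.2 / 10.07) * 52.61 ~ 25.7041
Y = slope * X + intercept. To avoid rounding drift from the rounded slope/intercept, evaluate the equivalent form Y = mean_Y + SD_Y * (X - mean_X) / SD_X at full precision:
Y = 63.32 + 7.2 * (42 - 52.61) / 10.07
Y = 63.32 - 7.2 * 10.61 / 10.07
Y = 63.32 - 76.392 / 10.07
Y = 63.32 - 7.5861
Y = 55.7339

55.7339


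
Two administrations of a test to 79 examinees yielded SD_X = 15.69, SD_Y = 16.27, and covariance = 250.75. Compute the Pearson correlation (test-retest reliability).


r = cov(X,Y) / (SD_X * SD_Y)
r = 250.75 / (15.69 * 16.27)
r = 250.75 / 255.2763
r = 0.9823

0.9823


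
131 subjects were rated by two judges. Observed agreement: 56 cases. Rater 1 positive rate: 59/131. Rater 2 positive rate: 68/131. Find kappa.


P_o = 56/131 = 0.427481
P_e = (59*68 + 72*63) / 17161 = 0.498106
kappa = (P_o - P_e) / (1 - P_e)
kappa = (0.427481 - 0.498106) / (1 - 0.498106)
kappa = -0.1407

-0.1407


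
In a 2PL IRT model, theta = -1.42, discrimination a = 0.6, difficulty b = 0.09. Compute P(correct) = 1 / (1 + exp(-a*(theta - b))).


a*(theta - b) = 0.6 * (-1.42 - 0.09) = -0.906
exp(--0.906) = 2.4744
P = 1 / (1 + 2.4744)
P = 0.2878

0.2878


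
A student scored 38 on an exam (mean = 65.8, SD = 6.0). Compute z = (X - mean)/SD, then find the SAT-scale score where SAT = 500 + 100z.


z = (X - mean) / SD = (38 - 65.8) / 6.0
z = -27.8 / 6.0
z = -4.6333
SAT-scale = SAT = 500 + 100z
Carry z at full precision (z = -27.8 / 6.0) into the conversion:
SAT-scale = 500 + 100 * (-27.8 / 6.0) = 500 + -2780 / 6.0
SAT-scale = 500 + -463.3333
SAT-scale = 36.6667

36.6667


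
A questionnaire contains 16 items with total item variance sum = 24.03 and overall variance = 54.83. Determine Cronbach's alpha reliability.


alpha = (k/(k-1)) * (1 - sum(si^2)/s_total^2)
= (16/15) * (1 - 24.03/54.83)
alpha = 0.5992

0.5992


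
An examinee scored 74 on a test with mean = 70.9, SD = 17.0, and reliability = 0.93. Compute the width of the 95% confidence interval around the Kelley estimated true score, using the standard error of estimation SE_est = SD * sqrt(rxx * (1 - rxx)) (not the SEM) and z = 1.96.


True score estimate = 0.93*74 + 0.07*70.9 = 73.783
SE_est = SD * sqrt(rxx * (1 - rxx)) = 17.0 * sqrt(0.93 * 0.07) = 17.0 * sqrt(0.0651) = 4.337499
CI = T_est +/- z * SE_est, so width = 2 * z * SE_est = 2 * 1.96 * 4.337499
Width = 17.003

17.003


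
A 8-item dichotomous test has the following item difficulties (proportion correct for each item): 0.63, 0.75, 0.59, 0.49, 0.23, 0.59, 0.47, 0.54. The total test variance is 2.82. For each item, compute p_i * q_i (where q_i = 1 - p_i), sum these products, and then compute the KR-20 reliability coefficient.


For each item, compute p_i * q_i:
  Item 1: 0.63 * 0.37 = 0.2331
  Item 2: 0.75 * 0.25 = 0.1875
  Item 3: 0.59 * 0.41 = 0.2419
  Item 4: 0.49 * 0.51 = 0.2499
  Item 5: 0.23 * 0.77 = 0.1771
  Item 6: 0.59 * 0.41 = 0.2419
  Item 7: 0.47 * 0.53 = 0.2491
  Item 8: 0.54 * 0.46 = 0.2484
Sum(p_i * q_i) = 0.2331 + 0.1875 + 0.2419 + 0.2499 + 0.1771 + 0.2419 + 0.2491 + 0.2484 = 1.8289
KR-20 = (k/(k-1)) * (1 - Sum(p_i*q_i) / Var_total)
= (8/7) * (1 - 1.8289/2.82)
= 1.1429 * 0.3515
KR-20 = 0.4017

0.4017


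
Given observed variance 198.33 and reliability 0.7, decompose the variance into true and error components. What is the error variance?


var_true = rxx * var_obs = 0.7 * 198.33 = 138.831
var_error = var_obs - var_true
var_error = 198.33 - 138.831
var_error = 59.499

59.499


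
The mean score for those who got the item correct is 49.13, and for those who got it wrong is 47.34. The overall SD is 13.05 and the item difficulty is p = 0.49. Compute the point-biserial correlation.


q = 1 - p = 0.51
rpb = ((M1 - M0) / SD) * sqrt(p * q)
rpb = ((49.13 - 47.34) / 13.05) * sqrt(0.49 * 0.51)
rpb = 0.0686

0.0686


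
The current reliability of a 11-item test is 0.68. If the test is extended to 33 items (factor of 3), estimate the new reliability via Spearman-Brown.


r_new = (n * rxx) / (1 + (n-1) * rxx)
r_new = (3 * 0.68) / (1 + 2 * 0.68)
r_new = 2.04 / 2.36
r_new = 0.8644

0.8644


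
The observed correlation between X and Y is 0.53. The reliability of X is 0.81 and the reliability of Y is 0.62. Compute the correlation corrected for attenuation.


r_corrected = rxy / sqrt(rxx * ryy)
= 0.53 / sqrt(0.81 * 0.62)
= 0.53 / sqrt(0.5022)
= 0.53 / 0.708661
r_corrected = 0.7479

0.7479


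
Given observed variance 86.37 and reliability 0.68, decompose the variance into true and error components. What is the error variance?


var_true = rxx * var_obs = 0.68 * 86.37 = 58.7316
var_error = var_obs - var_true
var_error = 86.37 - 58.7316
var_error = 27.6384

27.6384


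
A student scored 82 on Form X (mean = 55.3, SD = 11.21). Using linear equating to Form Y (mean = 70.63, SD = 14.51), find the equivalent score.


slope = SD_Y / SD_X = 14.51 / 11.21 ~ 1.2944
intercept = mean_Y - slope * mean_X = 70.63 - (14.51 / 11.21) * 55.3 ~ -0.9492
Y = slope * X + intercept. To avoid rounding drift from the rounded slope/intercept, evaluate the equivalent form Y = mean_Y + SD_Y * (X - mean_X) / SD_X at full precision:
Y = 70.63 + 14.51 * (82 - 55.3) / 11.21
Y = 70.63 + 14.51 * 26.7 / 11.21
Y = 70.63 + 387.417 / 11.21
Y = 70.63 + 34.5599
Y = 105.1899

105.1899


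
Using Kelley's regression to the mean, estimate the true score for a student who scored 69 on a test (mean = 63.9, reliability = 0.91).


T_est = rxx * X + (1 - rxx) * mean
T_est = 0.91 * 69 + 0.09 * 63.9
T_est = 62.79 + 5.751
T_est = 68.541

68.541


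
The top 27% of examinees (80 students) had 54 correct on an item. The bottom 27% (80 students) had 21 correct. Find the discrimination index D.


p_upper = 54/80 = 0.675
p_lower = 21/80 = 0.2625
D = 0.675 - 0.2625 = 0.4125

0.4125


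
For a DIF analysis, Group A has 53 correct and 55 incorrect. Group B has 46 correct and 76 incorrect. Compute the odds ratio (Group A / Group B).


Odds_A = 53/55 = 0.9636
Odds_B = 46/76 = 0.6053
OR = Odds_A / Odds_B = 0.9636 / 0.6053
Exactly, OR = (53 * 76) / (55 * 46) = 4028 / 2530
OR = 1.5921

1.5921


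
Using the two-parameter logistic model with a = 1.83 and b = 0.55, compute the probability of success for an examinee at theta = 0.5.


a*(theta - b) = 1.83 * (0.5 - 0.55) = -0.0915
exp(--0.0915) = 1.0958
P = 1 / (1 + 1.0958)
P = 0.4771

0.4771


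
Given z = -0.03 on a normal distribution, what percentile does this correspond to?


CDF(z) = 0.5 * (1 + erf(z/sqrt(2)))
erf(-0.0212) = -0.0239
CDF = 0.488
Percentile rank = 0.488 * 100 = 48.8

48.8


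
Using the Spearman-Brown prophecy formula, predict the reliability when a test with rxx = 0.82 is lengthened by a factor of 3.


r_new = (n * rxx) / (1 + (n-1) * rxx)
r_new = (3 * 0.82) / (1 + 2 * 0.82)
r_new = 2.46 / 2.64
r_new = 0.9318

0.9318


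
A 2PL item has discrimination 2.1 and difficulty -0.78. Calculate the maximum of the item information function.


For 2PL, max info at theta = b = -0.78
I_max = a^2 / 4 = 2.1^2 / 4
= 4.41 / 4
I_max = 1.1025

1.1025


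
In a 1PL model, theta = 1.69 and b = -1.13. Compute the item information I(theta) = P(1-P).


P = 1/(1+exp(-(1.69--1.13))) = 0.9437
I = P*(1-P) = 0.9437 * 0.0563
I = 0.0531

0.0531


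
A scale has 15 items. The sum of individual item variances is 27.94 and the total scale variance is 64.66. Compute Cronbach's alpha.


alpha = (k/(k-1)) * (1 - sum(si^2)/s_total^2)
= (15/14) * (1 - 27.94/64.66)
alpha = 0.6085

0.6085


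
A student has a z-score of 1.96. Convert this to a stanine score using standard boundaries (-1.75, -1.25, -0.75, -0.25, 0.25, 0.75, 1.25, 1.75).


Stanine boundaries: [-1.75, -1.25, -0.75, -0.25, 0.25, 0.75, 1.25, 1.75]
z = 1.96
Check each boundary:
  z >= -1.75 -> could be stanine 2
  z >= -1.25 -> could be stanine 3
  z >= -0.75 -> could be stanine 4
  z >= -0.25 -> could be stanine 5
  z >= 0.25 -> could be stanine 6
  z >= 0.75 -> could be stanine 7
  z >= 1.25 -> could be stanine 8
  z >= 1.75 -> could be stanine 9
Highest qualifying boundary gives stanine = 9

9


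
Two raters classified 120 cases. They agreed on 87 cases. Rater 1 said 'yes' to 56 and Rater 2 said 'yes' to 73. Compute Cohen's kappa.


P_o = 87/120 = 0.725
P_e = (56*73 + 64*47) / 14400 = 0.492778
kappa = (P_o - P_e) / (1 - P_e)
kappa = (0.725 - 0.492778) / (1 - 0.492778)
kappa = 0.4578

0.4578


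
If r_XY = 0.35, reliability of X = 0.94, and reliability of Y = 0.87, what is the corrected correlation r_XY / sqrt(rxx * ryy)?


r_corrected = rxy / sqrt(rxx * ryy)
= 0.35 / sqrt(0.94 * 0.87)
= 0.35 / sqrt(0.8178)
= 0.35 / 0.904323
r_corrected = 0.387

0.387


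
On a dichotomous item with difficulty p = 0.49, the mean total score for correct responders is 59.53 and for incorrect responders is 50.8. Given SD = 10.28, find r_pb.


q = 1 - p = 0.51
rpb = ((M1 - M0) / SD) * sqrt(p * q)
rpb = ((59.53 - 50.8) / 10.28) * sqrt(0.49 * 0.51)
rpb = 0.4245

0.4245


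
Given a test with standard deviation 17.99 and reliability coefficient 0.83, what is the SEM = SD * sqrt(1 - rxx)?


SEM = SD * sqrt(1 - rxx)
SEM = 17.99 * sqrt(1 - 0.83)
SEM = 17.99 * sqrt(0.17) = 17.99 * 0.412311
SEM = 7.4175

7.4175


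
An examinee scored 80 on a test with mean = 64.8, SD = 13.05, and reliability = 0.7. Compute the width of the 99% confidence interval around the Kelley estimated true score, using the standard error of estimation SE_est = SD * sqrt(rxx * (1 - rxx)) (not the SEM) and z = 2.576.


True score estimate = 0.7*80 + 0.3*64.8 = 75.44
SE_est = SD * sqrt(rxx * (1 - rxx)) = 13.05 * sqrt(0.7 * 0.3) = 13.05 * sqrt(0.21) = 5.980261
CI = T_est +/- z * SE_est, so width = 2 * z * SE_est = 2 * 2.576 * 5.980261
Width = 30.8103

30.8103


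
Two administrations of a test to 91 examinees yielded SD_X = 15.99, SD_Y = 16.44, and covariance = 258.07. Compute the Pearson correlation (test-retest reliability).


r = cov(X,Y) / (SD_X * SD_Y)
r = 258.07 / (15.99 * 16.44)
r = 258.07 / 262.8756
r = 0.9817

0.9817


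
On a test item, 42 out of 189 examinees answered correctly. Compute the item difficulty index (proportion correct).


Item difficulty p = number correct / total examinees
p = 42 / 189
p = 0.2222

0.2222


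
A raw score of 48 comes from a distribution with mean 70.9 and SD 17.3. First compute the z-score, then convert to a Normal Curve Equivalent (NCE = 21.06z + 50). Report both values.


z = (X - mean) / SD = (48 - 70.9) / 17.3
z = -22.9 / 17.3
z = -1.3237
NCE = NCE = 21.06z + 50
Carry z at full precision (z = -22.9 / 17.3) into the conversion:
NCE = 21.06 * (-22.9 / 17.3) + 50 = -482.274 / 17.3 + 50
NCE = -27.8771 + 50
NCE = 22.1229

22.1229


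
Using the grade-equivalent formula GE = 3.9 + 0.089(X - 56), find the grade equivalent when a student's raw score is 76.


raw - median = 76 - 56 = 20
slope * diff = 0.089 * 20 = 1.78
GE = 3.9 + 1.78
GE = 5.68

5.68


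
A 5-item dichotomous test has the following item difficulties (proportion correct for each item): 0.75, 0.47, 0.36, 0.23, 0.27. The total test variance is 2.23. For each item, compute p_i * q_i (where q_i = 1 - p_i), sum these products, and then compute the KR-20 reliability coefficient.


For each item, compute p_i * q_i:
  Item 1: 0.75 * 0.25 = 0.1875
  Item 2: 0.47 * 0.53 = 0.2491
  Item 3: 0.36 * 0.64 = 0.2304
  Item 4: 0.23 * 0.77 = 0.1771
  Item 5: 0.27 * 0.73 = 0.1971
Sum(p_i * q_i) = 0.1875 + 0.2491 + 0.2304 + 0.1771 + 0.1971 = 1.0412
KR-20 = (k/(k-1)) * (1 - Sum(p_i*q_i) / Var_total)
= (5/4) * (1 - 1.0412/2.23)
= 1.25 * 0.5331
KR-20 = 0.6664

0.6664


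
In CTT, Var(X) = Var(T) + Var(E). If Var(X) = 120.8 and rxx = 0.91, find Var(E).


var_true = rxx * var_obs = 0.91 * 120.8 = 109.928
var_error = var_obs - var_true
var_error = 120.8 - 109.928
var_error = 10.872

10.872


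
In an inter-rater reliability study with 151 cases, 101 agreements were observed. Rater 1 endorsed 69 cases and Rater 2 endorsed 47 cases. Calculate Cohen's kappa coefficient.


P_o = 101/151 = 0.668874
P_e = (69*47 + 82*104) / 22801 = 0.516249
kappa = (P_o - P_e) / (1 - P_e)
kappa = (0.668874 - 0.516249) / (1 - 0.516249)
kappa = 0.3155

0.3155


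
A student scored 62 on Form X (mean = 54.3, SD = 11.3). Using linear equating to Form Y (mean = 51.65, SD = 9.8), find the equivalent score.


slope = SD_Y / SD_X = 9.8 / 11.3 ~ 0.8673
intercept = mean_Y - slope * mean_X = 51.65 - (9.8 / 11.3) * 54.3 ~ 4.558
Y = slope * X + intercept. To avoid rounding drift from the rounded slope/intercept, evaluate the equivalent form Y = mean_Y + SD_Y * (X - mean_X) / SD_X at full precision:
Y = 51.65 + 9.8 * (62 - 54.3) / 11.3
Y = 51.65 + 9.8 * 7.7 / 11.3
Y = 51.65 + 75.46 / 11.3
Y = 51.65 + 6.6779
Y = 58.3279

58.3279


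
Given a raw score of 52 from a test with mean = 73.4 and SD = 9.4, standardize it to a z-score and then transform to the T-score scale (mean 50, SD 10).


z = (X - mean) / SD = (52 - 73.4) / 9.4
z = -21.4 / 9.4
z = -2.2766
T-score = T = 50 + 10z
Carry z at full precision (z = -21.4 / 9.4) into the conversion:
T-score = 50 + 10 * (-21.4 / 9.4) = 50 + -214 / 9.4
T-score = 50 + -22.766
T-score = 27.234

27.234


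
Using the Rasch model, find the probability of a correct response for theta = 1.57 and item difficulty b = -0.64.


theta - b = 1.57 - -0.64 = 2.21
exp(-(theta - b)) = exp(-2.21) = 0.1097
P = 1 / (1 + 0.1097)
P = 0.9011

0.9011


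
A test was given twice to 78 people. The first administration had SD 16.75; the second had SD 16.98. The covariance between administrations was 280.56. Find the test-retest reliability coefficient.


r = cov(X,Y) / (SD_X * SD_Y)
r = 280.56 / (16.75 * 16.98)
r = 280.56 / 284.415
r = 0.9864

0.9864


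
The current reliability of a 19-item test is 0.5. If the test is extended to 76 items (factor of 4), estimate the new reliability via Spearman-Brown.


r_new = (n * rxx) / (1 + (n-1) * rxx)
r_new = (4 * 0.5) / (1 + 3 * 0.5)
r_new = 2.0 / 2.5
r_new = 0.8

0.8


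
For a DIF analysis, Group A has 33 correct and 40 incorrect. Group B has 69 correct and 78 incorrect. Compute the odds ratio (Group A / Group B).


Odds_A = 33/40 = 0.825
Odds_B = 69/78 = 0.8846
OR = Odds_A / Odds_B = 0.825 / 0.8846
Exactly, OR = (33 * 78) / (40 * 69) = 2574 / 2760
OR = 0.9326

0.9326


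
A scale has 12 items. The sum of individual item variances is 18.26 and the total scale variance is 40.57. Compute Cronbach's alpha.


alpha = (k/(k-1)) * (1 - sum(si^2)/s_total^2)
= (12/11) * (1 - 18.26/40.57)
alpha = 0.5999

0.5999


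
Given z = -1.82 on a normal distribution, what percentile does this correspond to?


CDF(z) = 0.5 * (1 + erf(z/sqrt(2)))
erf(-1.2869) = -0.9312
CDF = 0.0344
Percentile rank = 0.0344 * 100 = 3.44

3.44


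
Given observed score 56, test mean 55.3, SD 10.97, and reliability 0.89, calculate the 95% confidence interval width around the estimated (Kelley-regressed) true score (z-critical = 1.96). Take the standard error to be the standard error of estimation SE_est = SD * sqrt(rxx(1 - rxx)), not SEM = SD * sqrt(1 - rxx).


True score estimate = 0.89*56 + 0.11*55.3 = 55.923
SE_est = SD * sqrt(rxx * (1 - rxx)) = 10.97 * sqrt(0.89 * 0.11) = 10.97 * sqrt(0.0979) = 3.432401
CI = T_est +/- z * SE_est, so width = 2 * z * SE_est = 2 * 1.96 * 3.432401
Width = 13.455

13.455


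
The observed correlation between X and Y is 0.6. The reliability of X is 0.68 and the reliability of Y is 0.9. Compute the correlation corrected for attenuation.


r_corrected = rxy / sqrt(rxx * ryy)
= 0.6 / sqrt(0.68 * 0.9)
= 0.6 / sqrt(0.612)
= 0.6 / 0.782304
r_corrected = 0.767

0.767


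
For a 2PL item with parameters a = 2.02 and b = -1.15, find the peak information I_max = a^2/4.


For 2PL, max info at theta = b = -1.15
I_max = a^2 / 4 = 2.02^2 / 4
= 4.0804 / 4
I_max = 1.0201

1.0201


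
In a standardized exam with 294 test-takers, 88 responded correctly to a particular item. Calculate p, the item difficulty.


Item difficulty p = number correct / total examinees
p = 88 / 294
p = 0.2993

0.2993


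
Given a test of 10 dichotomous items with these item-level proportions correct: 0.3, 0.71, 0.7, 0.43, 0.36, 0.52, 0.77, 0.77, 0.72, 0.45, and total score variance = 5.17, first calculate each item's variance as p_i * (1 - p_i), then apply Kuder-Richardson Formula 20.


For each item, compute p_i * q_i:
  Item 1: 0.3 * 0.7 = 0.21
  Item 2: 0.71 * 0.29 = 0.2059
  Item 3: 0.7 * 0.3 = 0.21
  Item 4: 0.43 * 0.57 = 0.2451
  Item 5: 0.36 * 0.64 = 0.2304
  Item 6: 0.52 * 0.48 = 0.2496
  Item 7: 0.77 * 0.23 = 0.1771
  Item 8: 0.77 * 0.23 = 0.1771
  Item 9: 0.72 * 0.28 = 0.2016
  Item 10: 0.45 * 0.55 = 0.2475
Sum(p_i * q_i) = 0.21 + 0.2059 + 0.21 + 0.2451 + 0.2304 + 0.2496 + 0.1771 + 0.1771 + 0.2016 + 0.2475 = 2.1543
KR-20 = (k/(k-1)) * (1 - Sum(p_i*q_i) / Var_total)
= (10/9) * (1 - 2.1543/5.17)
= 1.1111 * 0.5833
KR-20 = 0.6481

0.6481


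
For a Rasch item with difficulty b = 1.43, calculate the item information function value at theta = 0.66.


P = 1/(1+exp(-(0.66-1.43))) = 0.3165
I = P*(1-P) = 0.3165 * 0.6835
I = 0.2163

0.2163


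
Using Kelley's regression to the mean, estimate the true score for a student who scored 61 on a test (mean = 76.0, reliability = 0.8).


T_est = rxx * X + (1 - rxx) * mean
T_est = 0.8 * 61 + 0.2 * 76.0
T_est = 48.8 + 15.2
T_est = 64.0

64.0


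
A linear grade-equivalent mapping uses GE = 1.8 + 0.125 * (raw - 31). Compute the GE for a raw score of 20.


raw - median = 20 - 31 = -11
slope * diff = 0.125 * -11 = -1.375
GE = 1.8 + -1.375
GE = 0.425

0.425


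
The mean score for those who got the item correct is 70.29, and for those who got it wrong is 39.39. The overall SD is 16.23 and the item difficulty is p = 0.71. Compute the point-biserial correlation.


q = 1 - p = 0.29
rpb = ((M1 - M0) / SD) * sqrt(p * q)
rpb = ((70.29 - 39.39) / 16.23) * sqrt(0.71 * 0.29)
rpb = 0.8639

0.8639


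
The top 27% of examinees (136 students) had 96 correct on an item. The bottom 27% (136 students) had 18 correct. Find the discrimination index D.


p_upper = 96/136 = 0.7059
p_lower = 18/136 = 0.1324
D = 0.7059 - 0.1324 = 0.5735

0.5735


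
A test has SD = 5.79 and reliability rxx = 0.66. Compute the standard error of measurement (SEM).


SEM = SD * sqrt(1 - rxx)
SEM = 5.79 * sqrt(1 - 0.66)
SEM = 5.79 * sqrt(0.34) = 5.79 * 0.583095
SEM = 3.3761

3.3761


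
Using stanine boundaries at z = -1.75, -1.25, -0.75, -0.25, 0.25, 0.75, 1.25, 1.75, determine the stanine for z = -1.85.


Stanine boundaries: [-1.75, -1.25, -0.75, -0.25, 0.25, 0.75, 1.25, 1.75]
z = -1.85
Check each boundary:
  z < -1.75
  z < -1.25
  z < -0.75
  z < -0.25
  z < 0.25
  z < 0.75
  z < 1.25
  z < 1.75
Highest qualifying boundary gives stanine = 1

1


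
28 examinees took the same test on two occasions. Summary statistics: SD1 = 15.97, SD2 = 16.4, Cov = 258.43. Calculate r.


r = cov(X,Y) / (SD_X * SD_Y)
r = 258.43 / (15.97 * 16.4)
r = 258.43 / 261.908
r = 0.9867

0.9867


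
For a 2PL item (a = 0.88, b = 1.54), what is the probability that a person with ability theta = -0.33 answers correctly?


a*(theta - b) = 0.88 * (-0.33 - 1.54) = -1.6456
exp(--1.6456) = 5.1841
P = 1 / (1 + 5.1841)
P = 0.1617

0.1617


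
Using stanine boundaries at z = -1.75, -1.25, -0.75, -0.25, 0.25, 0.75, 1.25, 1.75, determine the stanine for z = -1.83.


Stanine boundaries: [-1.75, -1.25, -0.75, -0.25, 0.25, 0.75, 1.25, 1.75]
z = -1.83
Check each boundary:
  z < -1.75
  z < -1.25
  z < -0.75
  z < -0.25
  z < 0.25
  z < 0.75
  z < 1.25
  z < 1.75
Highest qualifying boundary gives stanine = 1

1


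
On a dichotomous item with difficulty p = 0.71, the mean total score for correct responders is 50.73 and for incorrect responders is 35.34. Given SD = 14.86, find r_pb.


q = 1 - p = 0.29
rpb = ((M1 - M0) / SD) * sqrt(p * q)
rpb = ((50.73 - 35.34) / 14.86) * sqrt(0.71 * 0.29)
rpb = 0.4699

0.4699


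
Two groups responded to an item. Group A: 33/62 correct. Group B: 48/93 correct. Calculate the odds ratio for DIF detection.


Odds_A = 33/29 = 1.1379
Odds_B = 48/45 = 1.0667
OR = Odds_A / Odds_B = 1.1379 / 1.0667
Exactly, OR = (33 * 45) / (29 * 48) = 1485 / 1392
OR = 1.0668

1.0668


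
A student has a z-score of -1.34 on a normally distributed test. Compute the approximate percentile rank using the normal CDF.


CDF(z) = 0.5 * (1 + erf(z/sqrt(2)))
erf(-0.9475) = -0.8198
CDF = 0.0901
Percentile rank = 0.0901 * 100 = 9.01

9.01


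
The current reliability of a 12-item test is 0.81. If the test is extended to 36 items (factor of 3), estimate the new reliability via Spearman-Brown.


r_new = (n * rxx) / (1 + (n-1) * rxx)
r_new = (3 * 0.81) / (1 + 2 * 0.81)
r_new = 2.43 / 2.62
r_new = 0.9275

0.9275


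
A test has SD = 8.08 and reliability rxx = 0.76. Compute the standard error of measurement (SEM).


SEM = SD * sqrt(1 - rxx)
SEM = 8.08 * sqrt(1 - 0.76)
SEM = 8.08 * sqrt(0.24) = 8.08 * 0.489898
SEM = 3.9584

3.9584


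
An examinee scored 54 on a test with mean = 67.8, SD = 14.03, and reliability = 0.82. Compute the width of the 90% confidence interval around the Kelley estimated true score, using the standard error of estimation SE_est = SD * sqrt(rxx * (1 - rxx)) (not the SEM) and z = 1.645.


True score estimate = 0.82*54 + 0.18*67.8 = 56.484
SE_est = SD * sqrt(rxx * (1 - rxx)) = 14.03 * sqrt(0.82 * 0.18) = 14.03 * sqrt(0.1476) = 5.39015
CI = T_est +/- z * SE_est, so width = 2 * z * SE_est = 2 * 1.645 * 5.39015
Width = 17.7336

17.7336


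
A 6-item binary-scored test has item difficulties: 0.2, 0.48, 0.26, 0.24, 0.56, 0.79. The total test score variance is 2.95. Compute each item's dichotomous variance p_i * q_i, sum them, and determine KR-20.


For each item, compute p_i * q_i:
  Item 1: 0.2 * 0.8 = 0.16
  Item 2: 0.48 * 0.52 = 0.2496
  Item 3: 0.26 * 0.74 = 0.1924
  Item 4: 0.24 * 0.76 = 0.1824
  Item 5: 0.56 * 0.44 = 0.2464
  Item 6: 0.79 * 0.21 = 0.1659
Sum(p_i * q_i) = 0.16 + 0.2496 + 0.1924 + 0.1824 + 0.2464 + 0.1659 = 1.1967
KR-20 = (k/(k-1)) * (1 - Sum(p_i*q_i) / Var_total)
= (6/5) * (1 - 1.1967/2.95)
= 1.2 * 0.5943
KR-20 = 0.7132

0.7132


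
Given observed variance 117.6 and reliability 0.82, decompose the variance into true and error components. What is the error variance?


var_true = rxx * var_obs = 0.82 * 117.6 = 96.432
var_error = var_obs - var_true
var_error = 117.6 - 96.432
var_error = 21.168

21.168


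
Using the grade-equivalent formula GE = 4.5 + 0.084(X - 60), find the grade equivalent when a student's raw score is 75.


raw - median = 75 - 60 = 15
slope * diff = 0.084 * 15 = 1.26
GE = 4.5 + 1.26
GE = 5.76

5.76


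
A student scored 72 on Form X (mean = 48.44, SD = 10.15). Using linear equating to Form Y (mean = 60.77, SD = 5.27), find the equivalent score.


slope = SD_Y / SD_X = 5.27 / 10.15 ~ 0.5192
intercept = mean_Y - slope * mean_X = 60.77 - (5.27 / 10.15) * 48.44 ~ 35.6194
Y = slope * X + intercept. To avoid rounding drift from the rounded slope/intercept, evaluate the equivalent form Y = mean_Y + SD_Y * (X - mean_X) / SD_X at full precision:
Y = 60.77 + 5.27 * (72 - 48.44) / 10.15
Y = 60.77 + 5.27 * 23.56 / 10.15
Y = 60.77 + 124.1612 / 10.15
Y = 60.77 + 12.2326
Y = 73.0026

73.0026


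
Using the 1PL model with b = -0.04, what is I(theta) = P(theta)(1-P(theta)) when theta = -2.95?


P = 1/(1+exp(-(-2.95--0.04))) = 0.0517
I = P*(1-P) = 0.0517 * 0.9483
I = 0.049

0.049


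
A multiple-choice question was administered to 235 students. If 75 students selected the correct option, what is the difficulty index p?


Item difficulty p = number correct / total examinees
p = 75 / 235
p = 0.3191

0.3191


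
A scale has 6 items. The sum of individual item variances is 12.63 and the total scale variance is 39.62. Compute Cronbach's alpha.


alpha = (k/(k-1)) * (1 - sum(si^2)/s_total^2)
= (6/5) * (1 - 12.63/39.62)
alpha = 0.8175

0.8175


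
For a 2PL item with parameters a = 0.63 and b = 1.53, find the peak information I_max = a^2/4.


For 2PL, max info at theta = b = 1.53
I_max = a^2 / 4 = 0.63^2 / 4
= 0.3969 / 4
I_max = 0.0992

0.0992


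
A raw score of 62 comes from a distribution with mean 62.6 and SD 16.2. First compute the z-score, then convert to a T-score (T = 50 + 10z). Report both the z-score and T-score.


z = (X - mean) / SD = (62 - 62.6) / 16.2
z = -0.6 / 16.2
z = -0.037
T-score = T = 50 + 10z
Carry z at full precision (z = -0.6 / 16.2) into the conversion:
T-score = 50 + 10 * (-0.6 / 16.2) = 50 + -6 / 16.2
T-score = 50 + -0.3704
T-score = 49.6296

49.6296


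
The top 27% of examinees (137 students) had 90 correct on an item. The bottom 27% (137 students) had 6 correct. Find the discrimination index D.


p_upper = 90/137 = 0.6569
p_lower = 6/137 = 0.0438
D = 0.6569 - 0.0438 = 0.6131

0.6131


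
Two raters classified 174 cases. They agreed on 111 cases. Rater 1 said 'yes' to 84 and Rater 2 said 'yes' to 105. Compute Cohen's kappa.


P_o = 111/174 = 0.637931
P_e = (84*105 + 90*69) / 30276 = 0.496433
kappa = (P_o - P_e) / (1 - P_e)
kappa = (0.637931 - 0.496433) / (1 - 0.496433)
kappa = 0.281

0.281


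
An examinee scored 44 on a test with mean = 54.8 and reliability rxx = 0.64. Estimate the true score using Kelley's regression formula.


T_est = rxx * X + (1 - rxx) * mean
T_est = 0.64 * 44 + 0.36 * 54.8
T_est = 28.16 + 19.728
T_est = 47.888

47.888


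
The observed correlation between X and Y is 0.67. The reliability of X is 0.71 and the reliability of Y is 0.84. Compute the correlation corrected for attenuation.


r_corrected = rxy / sqrt(rxx * ryy)
= 0.67 / sqrt(0.71 * 0.84)
= 0.67 / sqrt(0.5964)
= 0.67 / 0.772269
r_corrected = 0.8676

0.8676


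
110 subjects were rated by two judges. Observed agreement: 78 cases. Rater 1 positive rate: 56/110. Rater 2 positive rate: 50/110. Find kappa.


P_o = 78/110 = 0.709091
P_e = (56*50 + 54*60) / 12100 = 0.499174
kappa = (P_o - P_e) / (1 - P_e)
kappa = (0.709091 - 0.499174) / (1 - 0.499174)
kappa = 0.4191

0.4191


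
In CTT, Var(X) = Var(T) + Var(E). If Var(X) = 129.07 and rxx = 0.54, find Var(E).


var_true = rxx * var_obs = 0.54 * 129.07 = 69.6978
var_error = var_obs - var_true
var_error = 129.07 - 69.6978
var_error = 59.3722

59.3722
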